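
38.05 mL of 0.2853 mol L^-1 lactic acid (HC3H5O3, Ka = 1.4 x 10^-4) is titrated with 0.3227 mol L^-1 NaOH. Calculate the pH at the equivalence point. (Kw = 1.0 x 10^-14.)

8.52

n(HC3H5O3) = 0.2853 x 0.03805 = 0.01086 mol; V(NaOH) at equivalence = 0.01086/0.3227 = 0.03364 L.
At equivalence all the acid is converted to C3H5O3-; total volume = 0.03805 + 0.03364 = 0.07169 L, so [C3H5O3-] = 0.01086/0.07169 = 0.1514 M.
Kb = Kw/Ka = 1.0e-14 / 1.4 x 10^-4 = 7.14e-11.
[OH^-] = sqrt(Kb x [C3H5O3-]) = sqrt(7.14e-11 x 0.1514) = 3.29e-6 M.
pOH = 5.48, so pH = 14.00 - 5.48 = 8.52.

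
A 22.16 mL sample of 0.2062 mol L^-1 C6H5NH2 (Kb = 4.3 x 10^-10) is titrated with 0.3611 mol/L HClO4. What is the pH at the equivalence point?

n(C6H5NH2) = 0.2062 x 0.02216 = 0.004569 mol; V(HClO4) at equivalence = 0.004569/0.3611 = 0.01265 L.
At equivalence the base is fully converted to C6H5NH3+; total volume = 0.03481 L, so [C6H5NH3+] = 0.004569/0.03481 = 0.1313 M.
Ka(C6H5NH3+) = Kw/Kb = 1.0e-14 / 4.3 x 10^-10 = 2.33e-5.
[H^+] = sqrt(Ka x [C6H5NH3+]) = sqrt(2.33e-5 x 0.1313) = 0.00175 M.
pH = -log(0.00175) = 2.76.

2.76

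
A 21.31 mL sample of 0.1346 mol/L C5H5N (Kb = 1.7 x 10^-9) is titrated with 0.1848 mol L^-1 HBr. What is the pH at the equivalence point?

3.17

n(C5H5N) = 0.1346 x 0.02131 = 0.002868 mol; V(HBr) at equivalence = 0.002868/0.1848 = 0.01552 L.
At equivalence the base is fully converted to C5H5NH+; total volume = 0.03683 L, so [C5H5NH+] = 0.002868/0.03683 = 0.07788 M.
Ka(C5H5NH+) = Kw/Kb = 1.0e-14 / 1.7 x 10^-9 = 5.88e-6.
[H^+] = sqrt(Ka x [C5H5NH+]) = sqrt(5.88e-6 x 0.07788) = 0.000677 M.
pH = -log(0.000677) = 3.17.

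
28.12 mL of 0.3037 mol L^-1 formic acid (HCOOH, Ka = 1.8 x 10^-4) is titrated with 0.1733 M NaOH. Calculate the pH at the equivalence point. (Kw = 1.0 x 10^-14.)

n(HCOOH) = 0.3037 x 0.02812 = 0.008540 mol; V(NaOH) at equivalence = 0.008540/0.1733 = 0.04928 L.
At equivalence all the acid is converted to HCOO-; total volume = 0.02812 + 0.04928 = 0.07740 L, so [HCOO-] = 0.008540/0.07740 = 0.1103 M.
Kb = Kw/Ka = 1.0e-14 / 1.8 x 10^-4 = 5.56e-11.
[OH^-] = sqrt(Kb x [HCOO-]) = sqrt(5.56e-11 x 0.1103) = 2.48e-6 M.
pOH = 5.61, so pH = 14.00 - 5.61 = 8.39.

8.39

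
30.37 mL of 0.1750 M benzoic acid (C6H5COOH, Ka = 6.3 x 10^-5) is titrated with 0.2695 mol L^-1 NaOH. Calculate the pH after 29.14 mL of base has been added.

n(acid) = 0.1750 x 0.03037 = 0.005315 mol; n(NaOH) added = 0.2695 x 0.02914 = 0.007853 mol.
Base is in excess by 0.007853 - 0.005315 = 0.002538 mol in a total volume of 0.05951 L.
[OH^-] = 0.002538/0.05951 = 0.04266 M, so pOH = 1.37 and pH = 14.00 - 1.37 = 12.63.

12.63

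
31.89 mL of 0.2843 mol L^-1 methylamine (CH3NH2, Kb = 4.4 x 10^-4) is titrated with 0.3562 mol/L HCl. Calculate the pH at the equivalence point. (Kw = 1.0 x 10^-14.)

5.72

n(CH3NH2) = 0.2843 x 0.03189 = 0.009066 mol; V(HCl) at equivalence = 0.009066/0.3562 = 0.02545 L.
At equivalence the base is fully converted to CH3NH3+; total volume = 0.05734 L, so [CH3NH3+] = 0.009066/0.05734 = 0.1581 M.
Ka(CH3NH3+) = Kw/Kb = 1.0e-14 / 4.4 x 10^-4 = 2.27e-11.
[H^+] = sqrt(Ka x [CH3NH3+]) = sqrt(2.27e-11 x 0.1581) = 1.90e-6 M.
pH = -log(1.90e-6) = 5.72.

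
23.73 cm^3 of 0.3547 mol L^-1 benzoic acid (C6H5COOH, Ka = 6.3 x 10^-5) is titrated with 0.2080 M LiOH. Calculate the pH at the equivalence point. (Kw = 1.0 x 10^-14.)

n(C6H5COOH) = 0.3547 x 0.02373 = 0.008417 mol; V(LiOH) at equivalence = 0.008417/0.2080 = 0.04047 L.
At equivalence all the acid is converted to C6H5COO-; total volume = 0.02373 + 0.04047 = 0.06420 L, so [C6H5COO-] = 0.008417/0.06420 = 0.1311 M.
Kb = Kw/Ka = 1.0e-14 / 6.3 x 10^-5 = 1.59e-10.
[OH^-] = sqrt(Kb x [C6H5COO-]) = sqrt(1.59e-10 x 0.1311) = 4.56e-6 M.
pOH = 5.34, so pH = 14.00 - 5.34 = 8.66.

8.66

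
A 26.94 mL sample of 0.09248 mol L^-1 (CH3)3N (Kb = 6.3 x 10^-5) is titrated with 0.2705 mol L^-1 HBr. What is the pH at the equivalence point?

n((CH3)3N) = 0.09248 x 0.02694 = 0.002491 mol; V(HBr) at equivalence = 0.002491/0.2705 = 0.009210 L.
At equivalence the base is fully converted to (CH3)3NH+; total volume = 0.03615 L, so [(CH3)3NH+] = 0.002491/0.03615 = 0.06892 M.
Ka((CH3)3NH+) = Kw/Kb = 1.0e-14 / 6.3 x 10^-5 = 1.59e-10.
[H^+] = sqrt(Ka x [(CH3)3NH+]) = sqrt(1.59e-10 x 0.06892) = 3.31e-6 M.
pH = -log(3.31e-6) = 5.48.

5.48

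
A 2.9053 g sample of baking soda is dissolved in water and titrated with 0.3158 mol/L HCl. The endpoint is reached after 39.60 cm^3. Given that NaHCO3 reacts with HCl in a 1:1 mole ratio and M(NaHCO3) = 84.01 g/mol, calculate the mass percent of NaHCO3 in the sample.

36.2%

n(HCl) = 0.3158 x 0.03960 = 0.01251 mol.
n(NaHCO3) = 0.01251 / 1 = 0.01251 mol.
mass of NaHCO3 = 0.01251 x 84.01 = 1.051 g.
% purity = 1.051 / 2.9053 x 100 = 36.2%.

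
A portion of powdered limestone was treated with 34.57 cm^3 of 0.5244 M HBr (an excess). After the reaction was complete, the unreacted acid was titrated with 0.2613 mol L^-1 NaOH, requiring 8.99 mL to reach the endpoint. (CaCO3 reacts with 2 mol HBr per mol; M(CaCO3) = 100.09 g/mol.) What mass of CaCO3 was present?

0.790 g

Total n(HBr) added = 0.5244 x 0.03457 = 0.01813 mol.
n(NaOH) used = 0.2613 x 0.008990 = 0.002349 mol, which equals the excess n(HBr).
So n(HBr) consumed by the sample = 0.01813 - 0.002349 = 0.01578 mol.
n(CaCO3) = 0.01578 / 2 = 0.007890 mol.
mass = 0.007890 mol x 100.09 g/mol = 0.790 g.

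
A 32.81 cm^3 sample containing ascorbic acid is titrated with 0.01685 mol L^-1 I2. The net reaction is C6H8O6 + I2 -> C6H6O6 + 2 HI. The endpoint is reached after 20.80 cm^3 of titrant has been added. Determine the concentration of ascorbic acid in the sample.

n(I2) = 0.01685 x 0.02080 = 0.0003505 mol.
From the balanced equation, 1 mol I2 reacts with 1 mol ascorbic acid, so n(ascorbic acid) = 0.0003505 x 1/1 = 0.0003505 mol.
[ascorbic acid] = 0.0003505 / 0.03281 L = 0.0107 M.

0.0107 M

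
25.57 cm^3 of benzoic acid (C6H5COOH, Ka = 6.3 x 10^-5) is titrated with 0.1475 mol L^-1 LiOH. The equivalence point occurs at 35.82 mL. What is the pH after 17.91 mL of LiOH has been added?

17.91 mL is exactly half the equivalence volume (35.82/2), i.e. the half-equivalence point.
There, n(HA) = n(A^-), so pH = pKa = -log(6.3 x 10^-5) = 4.20.

4.20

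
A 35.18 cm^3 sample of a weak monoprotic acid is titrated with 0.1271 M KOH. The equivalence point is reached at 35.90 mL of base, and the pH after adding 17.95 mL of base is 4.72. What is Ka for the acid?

1.9 x 10^-5

17.95 mL is half of the equivalence volume, so this is the half-equivalence point where [HA] = [A^-].
At half-equivalence pH = pKa, so pKa = 4.72.
Ka = 10^(-4.72) = 1.9 x 10^-5.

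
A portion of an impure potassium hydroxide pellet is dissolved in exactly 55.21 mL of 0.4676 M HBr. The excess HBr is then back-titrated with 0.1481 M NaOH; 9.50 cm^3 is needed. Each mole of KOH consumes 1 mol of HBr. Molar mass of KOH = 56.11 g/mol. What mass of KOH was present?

Total n(HBr) added = 0.4676 x 0.05521 = 0.02582 mol.
n(NaOH) used = 0.1481 x 0.009500 = 0.001407 mol, which equals the excess n(HBr).
So n(HBr) consumed by the sample = 0.02582 - 0.001407 = 0.02441 mol.
n(KOH) = 0.02441 / 1 = 0.02441 mol.
mass = 0.02441 mol x 56.11 g/mol = 1.37 g.

1.37 g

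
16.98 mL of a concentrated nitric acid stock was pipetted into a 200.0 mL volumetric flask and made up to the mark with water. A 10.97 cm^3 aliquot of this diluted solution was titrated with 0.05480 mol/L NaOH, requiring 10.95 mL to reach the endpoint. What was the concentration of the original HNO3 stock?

0.644 M

n(NaOH) = 0.05480 x 0.01095 = 0.0006001 mol.
n(HNO3) in the aliquot = 0.0006001 mol.
[diluted HNO3] = 0.0006001 / 0.01097 = 0.05470 M.
Dilution factor = 200.0/16.98 = 11.78, so [stock] = 0.05470 x 11.78 = 0.644 M.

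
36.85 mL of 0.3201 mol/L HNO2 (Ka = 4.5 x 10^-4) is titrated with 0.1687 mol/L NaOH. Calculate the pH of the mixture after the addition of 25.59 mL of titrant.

Initial n(HNO2) = 0.3201 x 0.03685 = 0.01180 mol.
n(NaOH) added = 0.1687 x 0.02559 = 0.004317 mol, converting that many moles of HNO2 to NO2-.
Remaining n(HNO2) = 0.007479 mol; n(NO2-) = 0.004317 mol.
By Henderson-Hasselbalch, pH = pKa + log([A^-]/[HA]) = 3.35 + log(0.004317/0.007479) = 3.35 + (-0.24) = 3.11.

3.11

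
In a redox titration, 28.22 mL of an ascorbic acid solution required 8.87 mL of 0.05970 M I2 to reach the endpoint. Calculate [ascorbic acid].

0.0188 M

n(I2) = 0.05970 x 0.008870 = 0.0005295 mol.
From the balanced equation, 1 mol I2 reacts with 1 mol ascorbic acid, so n(ascorbic acid) = 0.0005295 x 1/1 = 0.0005295 mol.
[ascorbic acid] = 0.0005295 / 0.02822 L = 0.0188 M.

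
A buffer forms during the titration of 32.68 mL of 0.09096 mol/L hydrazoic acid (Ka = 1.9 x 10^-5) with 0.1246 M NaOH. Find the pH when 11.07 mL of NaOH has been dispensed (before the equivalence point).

4.66

Initial n(HN3) = 0.09096 x 0.03268 = 0.002973 mol.
n(NaOH) added = 0.1246 x 0.01107 = 0.001379 mol, converting that many moles of HN3 to N3-.
Remaining n(HN3) = 0.001593 mol; n(N3-) = 0.001379 mol.
By Henderson-Hasselbalch, pH = pKa + log([A^-]/[HA]) = 4.72 + log(0.001379/0.001593) = 4.72 + (-0.06) = 4.66.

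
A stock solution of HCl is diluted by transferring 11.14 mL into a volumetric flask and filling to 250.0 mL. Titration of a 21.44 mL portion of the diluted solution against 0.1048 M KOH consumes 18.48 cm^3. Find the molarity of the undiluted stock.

n(KOH) = 0.1048 x 0.01848 = 0.001937 mol.
n(HCl) in the aliquot = 0.001937 mol.
[diluted HCl] = 0.001937 / 0.02144 = 0.09033 M.
Dilution factor = 250.0/11.14 = 22.44, so [stock] = 0.09033 x 22.44 = 2.03 M.

2.03 M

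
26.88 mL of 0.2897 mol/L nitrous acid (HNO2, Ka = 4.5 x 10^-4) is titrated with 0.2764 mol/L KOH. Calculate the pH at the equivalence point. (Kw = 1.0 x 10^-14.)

8.25

n(HNO2) = 0.2897 x 0.02688 = 0.007787 mol; V(KOH) at equivalence = 0.007787/0.2764 = 0.02817 L.
At equivalence all the acid is converted to NO2-; total volume = 0.02688 + 0.02817 = 0.05505 L, so [NO2-] = 0.007787/0.05505 = 0.1414 M.
Kb = Kw/Ka = 1.0e-14 / 4.5 x 10^-4 = 2.22e-11.
[OH^-] = sqrt(Kb x [NO2-]) = sqrt(2.22e-11 x 0.1414) = 1.77e-6 M.
pOH = 5.75, so pH = 14.00 - 5.75 = 8.25.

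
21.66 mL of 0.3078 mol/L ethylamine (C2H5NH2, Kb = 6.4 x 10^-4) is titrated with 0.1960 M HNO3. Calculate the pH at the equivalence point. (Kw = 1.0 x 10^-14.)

n(C2H5NH2) = 0.3078 x 0.02166 = 0.006667 mol; V(HNO3) at equivalence = 0.006667/0.1960 = 0.03402 L.
At equivalence the base is fully converted to C2H5NH3+; total volume = 0.05568 L, so [C2H5NH3+] = 0.006667/0.05568 = 0.1197 M.
Ka(C2H5NH3+) = Kw/Kb = 1.0e-14 / 6.4 x 10^-4 = 1.56e-11.
[H^+] = sqrt(Ka x [C2H5NH3+]) = sqrt(1.56e-11 x 0.1197) = 1.37e-6 M.
pH = -log(1.37e-6) = 5.86.

5.86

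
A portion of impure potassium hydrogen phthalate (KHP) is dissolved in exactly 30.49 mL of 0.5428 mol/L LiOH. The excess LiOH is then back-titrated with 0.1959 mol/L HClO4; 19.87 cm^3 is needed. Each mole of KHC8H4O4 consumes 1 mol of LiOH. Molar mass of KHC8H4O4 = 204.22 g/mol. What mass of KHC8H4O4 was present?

Total n(LiOH) added = 0.5428 x 0.03049 = 0.01655 mol.
n(HClO4) used = 0.1959 x 0.01987 = 0.003893 mol, which equals the excess n(LiOH).
So n(LiOH) consumed by the sample = 0.01655 - 0.003893 = 0.01266 mol.
n(KHC8H4O4) = 0.01266 / 1 = 0.01266 mol.
mass = 0.01266 mol x 204.22 g/mol = 2.58 g.

2.58 g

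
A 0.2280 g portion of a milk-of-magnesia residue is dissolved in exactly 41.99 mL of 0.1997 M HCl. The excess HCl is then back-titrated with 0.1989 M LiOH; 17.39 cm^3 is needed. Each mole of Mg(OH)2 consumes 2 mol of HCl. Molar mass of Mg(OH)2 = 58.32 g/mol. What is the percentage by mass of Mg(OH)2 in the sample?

63.0%

Total n(HCl) added = 0.1997 x 0.04199 = 0.008385 mol.
n(LiOH) used = 0.1989 x 0.01739 = 0.003459 mol, which equals the excess n(HCl).
So n(HCl) consumed by the sample = 0.008385 - 0.003459 = 0.004927 mol.
n(Mg(OH)2) = 0.004927 / 2 = 0.002463 mol.
mass Mg(OH)2 = 0.002463 x 58.32 = 0.1437 g, so %Mg(OH)2 = 0.1437/0.2280 x 100 = 63.0%.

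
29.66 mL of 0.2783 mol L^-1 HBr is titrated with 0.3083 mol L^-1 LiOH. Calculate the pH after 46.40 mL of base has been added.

12.90

n(acid) = 0.2783 x 0.02966 = 0.008254 mol; n(LiOH) added = 0.3083 x 0.04640 = 0.01431 mol.
Base is in excess by 0.01431 - 0.008254 = 0.006051 mol in a total volume of 0.07606 L.
[OH^-] = 0.006051/0.07606 = 0.07955 M, so pOH = 1.10 and pH = 14.00 - 1.10 = 12.90.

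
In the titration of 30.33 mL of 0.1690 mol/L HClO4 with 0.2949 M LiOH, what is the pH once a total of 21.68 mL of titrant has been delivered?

n(acid) = 0.1690 x 0.03033 = 0.005126 mol; n(LiOH) added = 0.2949 x 0.02168 = 0.006393 mol.
Base is in excess by 0.006393 - 0.005126 = 0.001268 mol in a total volume of 0.05201 L.
[OH^-] = 0.001268/0.05201 = 0.02437 M, so pOH = 1.61 and pH = 14.00 - 1.61 = 12.39.

12.39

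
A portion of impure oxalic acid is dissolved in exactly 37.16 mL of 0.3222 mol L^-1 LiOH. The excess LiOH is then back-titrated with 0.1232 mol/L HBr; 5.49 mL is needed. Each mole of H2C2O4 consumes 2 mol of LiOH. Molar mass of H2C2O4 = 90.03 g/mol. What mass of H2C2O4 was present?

0.509 g

Total n(LiOH) added = 0.3222 x 0.03716 = 0.01197 mol.
n(HBr) used = 0.1232 x 0.005490 = 0.0006764 mol, which equals the excess n(LiOH).
So n(LiOH) consumed by the sample = 0.01197 - 0.0006764 = 0.01130 mol.
n(H2C2O4) = 0.01130 / 2 = 0.005648 mol.
mass = 0.005648 mol x 90.03 g/mol = 0.509 g.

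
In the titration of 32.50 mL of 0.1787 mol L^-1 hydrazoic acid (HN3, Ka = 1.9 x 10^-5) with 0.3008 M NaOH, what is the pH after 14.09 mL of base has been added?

5.15

Initial n(HN3) = 0.1787 x 0.03250 = 0.005808 mol.
n(NaOH) added = 0.3008 x 0.01409 = 0.004238 mol, converting that many moles of HN3 to N3-.
Remaining n(HN3) = 0.001569 mol; n(N3-) = 0.004238 mol.
By Henderson-Hasselbalch, pH = pKa + log([A^-]/[HA]) = 4.72 + log(0.004238/0.001569) = 4.72 + (+0.43) = 5.15.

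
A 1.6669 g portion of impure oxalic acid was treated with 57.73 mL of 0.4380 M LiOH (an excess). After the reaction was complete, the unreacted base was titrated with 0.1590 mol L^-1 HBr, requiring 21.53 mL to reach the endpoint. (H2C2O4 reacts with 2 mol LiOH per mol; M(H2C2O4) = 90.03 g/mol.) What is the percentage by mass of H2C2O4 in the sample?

59.0%

Total n(LiOH) added = 0.4380 x 0.05773 = 0.02529 mol.
n(HBr) used = 0.1590 x 0.02153 = 0.003423 mol, which equals the excess n(LiOH).
So n(LiOH) consumed by the sample = 0.02529 - 0.003423 = 0.02186 mol.
n(H2C2O4) = 0.02186 / 2 = 0.01093 mol.
mass H2C2O4 = 0.01093 x 90.03 = 0.9841 g, so %H2C2O4 = 0.9841/1.6669 x 100 = 59.0%.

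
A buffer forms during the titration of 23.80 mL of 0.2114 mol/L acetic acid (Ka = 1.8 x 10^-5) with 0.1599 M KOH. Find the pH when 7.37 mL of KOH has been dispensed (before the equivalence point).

Initial n(CH3COOH) = 0.2114 x 0.02380 = 0.005031 mol.
n(KOH) added = 0.1599 x 0.007370 = 0.001178 mol, converting that many moles of CH3COOH to CH3COO-.
Remaining n(CH3COOH) = 0.003853 mol; n(CH3COO-) = 0.001178 mol.
By Henderson-Hasselbalch, pH = pKa + log([A^-]/[HA]) = 4.74 + log(0.001178/0.003853) = 4.74 + (-0.51) = 4.23.

4.23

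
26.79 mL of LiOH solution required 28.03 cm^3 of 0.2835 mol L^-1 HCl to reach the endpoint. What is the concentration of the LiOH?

0.297 M

n(HCl) delivered = 0.2835 x 0.02803 = 0.007947 mol.
For a 1:1 reaction, n(LiOH) = 0.007947 mol.
[LiOH] = 0.007947 mol / 0.02679 L = 0.297 M.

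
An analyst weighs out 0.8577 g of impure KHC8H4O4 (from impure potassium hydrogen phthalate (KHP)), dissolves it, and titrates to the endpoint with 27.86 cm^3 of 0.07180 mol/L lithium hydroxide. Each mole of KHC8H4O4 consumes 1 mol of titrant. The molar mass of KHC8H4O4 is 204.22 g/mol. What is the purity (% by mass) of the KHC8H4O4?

n(LiOH) = 0.07180 x 0.02786 = 0.002000 mol.
n(KHC8H4O4) = 0.002000 / 1 = 0.002000 mol.
mass of KHC8H4O4 = 0.002000 x 204.22 = 0.4085 g.
% purity = 0.4085 / 0.8577 x 100 = 47.6%.

47.6%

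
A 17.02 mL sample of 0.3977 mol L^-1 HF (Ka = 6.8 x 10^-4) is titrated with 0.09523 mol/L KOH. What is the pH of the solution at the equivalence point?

n(HF) = 0.3977 x 0.01702 = 0.006769 mol; V(KOH) at equivalence = 0.006769/0.09523 = 0.07108 L.
At equivalence all the acid is converted to F-; total volume = 0.01702 + 0.07108 = 0.08810 L, so [F-] = 0.006769/0.08810 = 0.07683 M.
Kb = Kw/Ka = 1.0e-14 / 6.8 x 10^-4 = 1.47e-11.
[OH^-] = sqrt(Kb x [F-]) = sqrt(1.47e-11 x 0.07683) = 1.06e-6 M.
pOH = 5.97, so pH = 14.00 - 5.97 = 8.03.

8.03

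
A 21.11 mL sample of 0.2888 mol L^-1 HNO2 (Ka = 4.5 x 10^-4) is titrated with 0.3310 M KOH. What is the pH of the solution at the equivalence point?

n(HNO2) = 0.2888 x 0.02111 = 0.006097 mol; V(KOH) at equivalence = 0.006097/0.3310 = 0.01842 L.
At equivalence all the acid is converted to NO2-; total volume = 0.02111 + 0.01842 = 0.03953 L, so [NO2-] = 0.006097/0.03953 = 0.1542 M.
Kb = Kw/Ka = 1.0e-14 / 4.5 x 10^-4 = 2.22e-11.
[OH^-] = sqrt(Kb x [NO2-]) = sqrt(2.22e-11 x 0.1542) = 1.85e-6 M.
pOH = 5.73, so pH = 14.00 - 5.73 = 8.27.

8.27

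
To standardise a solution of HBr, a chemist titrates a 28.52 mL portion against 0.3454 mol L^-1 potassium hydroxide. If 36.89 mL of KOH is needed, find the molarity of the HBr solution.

n(KOH) delivered = 0.3454 x 0.03689 = 0.01274 mol.
For a 1:1 reaction, n(HBr) = 0.01274 mol.
[HBr] = 0.01274 mol / 0.02852 L = 0.447 M.

0.447 M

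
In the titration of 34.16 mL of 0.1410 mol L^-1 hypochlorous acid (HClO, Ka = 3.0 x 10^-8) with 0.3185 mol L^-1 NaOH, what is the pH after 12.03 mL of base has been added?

8.11

Initial n(HClO) = 0.1410 x 0.03416 = 0.004817 mol.
n(NaOH) added = 0.3185 x 0.01203 = 0.003832 mol, converting that many moles of HClO to ClO-.
Remaining n(HClO) = 0.0009850 mol; n(ClO-) = 0.003832 mol.
By Henderson-Hasselbalch, pH = pKa + log([A^-]/[HA]) = 7.52 + log(0.003832/0.0009850) = 7.52 + (+0.59) = 8.11.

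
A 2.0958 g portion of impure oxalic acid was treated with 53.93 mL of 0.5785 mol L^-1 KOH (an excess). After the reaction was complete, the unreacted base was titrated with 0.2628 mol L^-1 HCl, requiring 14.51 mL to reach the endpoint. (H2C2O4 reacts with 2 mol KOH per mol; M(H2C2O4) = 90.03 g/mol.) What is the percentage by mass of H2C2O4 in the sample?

Total n(KOH) added = 0.5785 x 0.05393 = 0.03120 mol.
n(HCl) used = 0.2628 x 0.01451 = 0.003813 mol, which equals the excess n(KOH).
So n(KOH) consumed by the sample = 0.03120 - 0.003813 = 0.02739 mol.
n(H2C2O4) = 0.02739 / 2 = 0.01369 mol.
mass H2C2O4 = 0.01369 x 90.03 = 1.233 g, so %H2C2O4 = 1.233/2.0958 x 100 = 58.8%.

58.8%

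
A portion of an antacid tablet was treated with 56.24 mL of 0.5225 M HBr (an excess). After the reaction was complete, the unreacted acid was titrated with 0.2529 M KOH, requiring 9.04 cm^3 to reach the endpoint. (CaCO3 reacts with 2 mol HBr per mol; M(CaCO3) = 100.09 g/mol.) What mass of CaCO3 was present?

1.36 g

Total n(HBr) added = 0.5225 x 0.05624 = 0.02939 mol.
n(KOH) used = 0.2529 x 0.009040 = 0.002286 mol, which equals the excess n(HBr).
So n(HBr) consumed by the sample = 0.02939 - 0.002286 = 0.02710 mol.
n(CaCO3) = 0.02710 / 2 = 0.01355 mol.
mass = 0.01355 mol x 100.09 g/mol = 1.36 g.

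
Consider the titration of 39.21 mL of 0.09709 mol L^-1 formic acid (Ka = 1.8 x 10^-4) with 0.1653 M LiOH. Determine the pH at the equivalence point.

8.27

n(HCOOH) = 0.09709 x 0.03921 = 0.003807 mol; V(LiOH) at equivalence = 0.003807/0.1653 = 0.02303 L.
At equivalence all the acid is converted to HCOO-; total volume = 0.03921 + 0.02303 = 0.06224 L, so [HCOO-] = 0.003807/0.06224 = 0.06116 M.
Kb = Kw/Ka = 1.0e-14 / 1.8 x 10^-4 = 5.56e-11.
[OH^-] = sqrt(Kb x [HCOO-]) = sqrt(5.56e-11 x 0.06116) = 1.84e-6 M.
pOH = 5.73, so pH = 14.00 - 5.73 = 8.27.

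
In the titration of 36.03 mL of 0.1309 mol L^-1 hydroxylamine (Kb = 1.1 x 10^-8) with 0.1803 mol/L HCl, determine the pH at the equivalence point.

3.58

n(NH2OH) = 0.1309 x 0.03603 = 0.004716 mol; V(HCl) at equivalence = 0.004716/0.1803 = 0.02616 L.
At equivalence the base is fully converted to NH3OH+; total volume = 0.06219 L, so [NH3OH+] = 0.004716/0.06219 = 0.07584 M.
Ka(NH3OH+) = Kw/Kb = 1.0e-14 / 1.1 x 10^-8 = 9.09e-7.
[H^+] = sqrt(Ka x [NH3OH+]) = sqrt(9.09e-7 x 0.07584) = 0.000263 M.
pH = -log(0.000263) = 3.58.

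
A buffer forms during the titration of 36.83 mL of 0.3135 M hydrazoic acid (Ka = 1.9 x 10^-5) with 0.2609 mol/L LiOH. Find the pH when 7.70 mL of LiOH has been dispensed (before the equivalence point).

4.04

Initial n(HN3) = 0.3135 x 0.03683 = 0.01155 mol.
n(LiOH) added = 0.2609 x 0.007700 = 0.002009 mol, converting that many moles of HN3 to N3-.
Remaining n(HN3) = 0.009537 mol; n(N3-) = 0.002009 mol.
By Henderson-Hasselbalch, pH = pKa + log([A^-]/[HA]) = 4.72 + log(0.002009/0.009537) = 4.72 + (-0.68) = 4.04.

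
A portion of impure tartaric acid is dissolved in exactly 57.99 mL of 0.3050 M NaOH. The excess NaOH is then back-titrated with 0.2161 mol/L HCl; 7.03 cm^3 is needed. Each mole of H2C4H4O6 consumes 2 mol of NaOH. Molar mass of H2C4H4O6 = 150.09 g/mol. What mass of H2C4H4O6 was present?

Total n(NaOH) added = 0.3050 x 0.05799 = 0.01769 mol.
n(HCl) used = 0.2161 x 0.007030 = 0.001519 mol, which equals the excess n(NaOH).
So n(NaOH) consumed by the sample = 0.01769 - 0.001519 = 0.01617 mol.
n(H2C4H4O6) = 0.01617 / 2 = 0.008084 mol.
mass = 0.008084 mol x 150.09 g/mol = 1.21 g.

1.21 g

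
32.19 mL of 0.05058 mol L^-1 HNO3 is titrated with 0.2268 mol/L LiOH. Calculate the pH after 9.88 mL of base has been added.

12.16

n(acid) = 0.05058 x 0.03219 = 0.001628 mol; n(LiOH) added = 0.2268 x 0.009880 = 0.002241 mol.
Base is in excess by 0.002241 - 0.001628 = 0.0006126 mol in a total volume of 0.04207 L.
[OH^-] = 0.0006126/0.04207 = 0.01456 M, so pOH = 1.84 and pH = 14.00 - 1.84 = 12.16.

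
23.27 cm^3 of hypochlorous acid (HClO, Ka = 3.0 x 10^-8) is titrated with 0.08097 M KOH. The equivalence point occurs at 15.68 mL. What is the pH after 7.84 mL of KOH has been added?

7.52

7.84 mL is exactly half the equivalence volume (15.68/2), i.e. the half-equivalence point.
There, n(HA) = n(A^-), so pH = pKa = -log(3.0 x 10^-8) = 7.52.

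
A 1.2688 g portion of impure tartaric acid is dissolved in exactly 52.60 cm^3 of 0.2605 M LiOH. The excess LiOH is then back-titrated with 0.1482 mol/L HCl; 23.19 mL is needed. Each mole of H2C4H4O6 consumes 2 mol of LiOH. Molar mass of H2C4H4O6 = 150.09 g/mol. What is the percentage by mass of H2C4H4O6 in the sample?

Total n(LiOH) added = 0.2605 x 0.05260 = 0.01370 mol.
n(HCl) used = 0.1482 x 0.02319 = 0.003437 mol, which equals the excess n(LiOH).
So n(LiOH) consumed by the sample = 0.01370 - 0.003437 = 0.01027 mol.
n(H2C4H4O6) = 0.01027 / 2 = 0.005133 mol.
mass H2C4H4O6 = 0.005133 x 150.09 = 0.7704 g, so %H2C4H4O6 = 0.7704/1.2688 x 100 = 60.7%.

60.7%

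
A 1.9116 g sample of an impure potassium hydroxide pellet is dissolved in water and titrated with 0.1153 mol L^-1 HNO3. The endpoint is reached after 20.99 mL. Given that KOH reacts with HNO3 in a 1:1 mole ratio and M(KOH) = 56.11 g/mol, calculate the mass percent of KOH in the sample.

7.10%

n(HNO3) = 0.1153 x 0.02099 = 0.002420 mol.
n(KOH) = 0.002420 / 1 = 0.002420 mol.
mass of KOH = 0.002420 x 56.11 = 0.1358 g.
% purity = 0.1358 / 1.9116 x 100 = 7.10%.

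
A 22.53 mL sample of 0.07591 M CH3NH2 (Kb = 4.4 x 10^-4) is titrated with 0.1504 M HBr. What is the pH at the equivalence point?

5.97

n(CH3NH2) = 0.07591 x 0.02253 = 0.001710 mol; V(HBr) at equivalence = 0.001710/0.1504 = 0.01137 L.
At equivalence the base is fully converted to CH3NH3+; total volume = 0.03390 L, so [CH3NH3+] = 0.001710/0.03390 = 0.05045 M.
Ka(CH3NH3+) = Kw/Kb = 1.0e-14 / 4.4 x 10^-4 = 2.27e-11.
[H^+] = sqrt(Ka x [CH3NH3+]) = sqrt(2.27e-11 x 0.05045) = 1.07e-6 M.
pH = -log(1.07e-6) = 5.97.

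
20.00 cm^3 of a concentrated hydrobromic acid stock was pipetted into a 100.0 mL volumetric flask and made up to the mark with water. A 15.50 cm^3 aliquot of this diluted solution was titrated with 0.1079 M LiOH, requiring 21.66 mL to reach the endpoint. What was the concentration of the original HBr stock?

n(LiOH) = 0.1079 x 0.02166 = 0.002337 mol.
n(HBr) in the aliquot = 0.002337 mol.
[diluted HBr] = 0.002337 / 0.01550 = 0.1508 M.
Dilution factor = 100.0/20.00 = 5.000, so [stock] = 0.1508 x 5.000 = 0.754 M.

0.754 M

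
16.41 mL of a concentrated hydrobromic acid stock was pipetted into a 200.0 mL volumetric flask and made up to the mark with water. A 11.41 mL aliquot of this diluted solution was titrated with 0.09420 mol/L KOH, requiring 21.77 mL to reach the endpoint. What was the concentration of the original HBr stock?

n(KOH) = 0.09420 x 0.02177 = 0.002051 mol.
n(HBr) in the aliquot = 0.002051 mol.
[diluted HBr] = 0.002051 / 0.01141 = 0.1797 M.
Dilution factor = 200.0/16.41 = 12.19, so [stock] = 0.1797 x 12.19 = 2.19 M.

2.19 M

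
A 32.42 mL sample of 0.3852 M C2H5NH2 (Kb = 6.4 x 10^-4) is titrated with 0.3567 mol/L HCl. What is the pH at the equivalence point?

5.77

n(C2H5NH2) = 0.3852 x 0.03242 = 0.01249 mol; V(HCl) at equivalence = 0.01249/0.3567 = 0.03501 L.
At equivalence the base is fully converted to C2H5NH3+; total volume = 0.06743 L, so [C2H5NH3+] = 0.01249/0.06743 = 0.1852 M.
Ka(C2H5NH3+) = Kw/Kb = 1.0e-14 / 6.4 x 10^-4 = 1.56e-11.
[H^+] = sqrt(Ka x [C2H5NH3+]) = sqrt(1.56e-11 x 0.1852) = 1.70e-6 M.
pH = -log(1.70e-6) = 5.77.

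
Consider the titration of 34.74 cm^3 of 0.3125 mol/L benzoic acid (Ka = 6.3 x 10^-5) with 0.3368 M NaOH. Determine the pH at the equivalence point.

8.71

n(C6H5COOH) = 0.3125 x 0.03474 = 0.01086 mol; V(NaOH) at equivalence = 0.01086/0.3368 = 0.03223 L.
At equivalence all the acid is converted to C6H5COO-; total volume = 0.03474 + 0.03223 = 0.06697 L, so [C6H5COO-] = 0.01086/0.06697 = 0.1621 M.
Kb = Kw/Ka = 1.0e-14 / 6.3 x 10^-5 = 1.59e-10.
[OH^-] = sqrt(Kb x [C6H5COO-]) = sqrt(1.59e-10 x 0.1621) = 5.07e-6 M.
pOH = 5.29, so pH = 14.00 - 5.29 = 8.71.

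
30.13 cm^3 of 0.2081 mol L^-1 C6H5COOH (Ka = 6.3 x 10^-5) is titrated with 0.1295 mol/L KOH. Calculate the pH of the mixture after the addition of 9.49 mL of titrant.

3.59

Initial n(C6H5COOH) = 0.2081 x 0.03013 = 0.006270 mol.
n(KOH) added = 0.1295 x 0.009490 = 0.001229 mol, converting that many moles of C6H5COOH to C6H5COO-.
Remaining n(C6H5COOH) = 0.005041 mol; n(C6H5COO-) = 0.001229 mol.
By Henderson-Hasselbalch, pH = pKa + log([A^-]/[HA]) = 4.20 + log(0.001229/0.005041) = 4.20 + (-0.61) = 3.59.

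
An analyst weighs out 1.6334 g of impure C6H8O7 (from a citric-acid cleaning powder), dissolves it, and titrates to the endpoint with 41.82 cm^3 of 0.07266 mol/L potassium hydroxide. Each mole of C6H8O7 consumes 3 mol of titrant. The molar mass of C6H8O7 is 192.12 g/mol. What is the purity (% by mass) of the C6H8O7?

11.9%

n(KOH) = 0.07266 x 0.04182 = 0.003039 mol.
n(C6H8O7) = 0.003039 / 3 = 0.001013 mol.
mass of C6H8O7 = 0.001013 x 192.12 = 0.1946 g.
% purity = 0.1946 / 1.6334 x 100 = 11.9%.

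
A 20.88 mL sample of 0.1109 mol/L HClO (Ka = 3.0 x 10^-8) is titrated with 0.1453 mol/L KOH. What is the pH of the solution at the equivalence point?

n(HClO) = 0.1109 x 0.02088 = 0.002316 mol; V(KOH) at equivalence = 0.002316/0.1453 = 0.01594 L.
At equivalence all the acid is converted to ClO-; total volume = 0.02088 + 0.01594 = 0.03682 L, so [ClO-] = 0.002316/0.03682 = 0.06290 M.
Kb = Kw/Ka = 1.0e-14 / 3.0 x 10^-8 = 3.33e-7.
[OH^-] = sqrt(Kb x [ClO-]) = sqrt(3.33e-7 x 0.06290) = 0.000145 M.
pOH = 3.84, so pH = 14.00 - 3.84 = 10.16.

10.16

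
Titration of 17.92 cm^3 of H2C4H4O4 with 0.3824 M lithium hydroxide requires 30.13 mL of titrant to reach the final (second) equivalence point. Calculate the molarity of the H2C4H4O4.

n(LiOH) = 0.3824 x 0.03013 = 0.01152 mol.
At the final (second) equivalence point, 2 mol OH^- react per mol H2C4H4O4, so n(H2C4H4O4) = 0.01152 / 2 = 0.005761 mol.
[H2C4H4O4] = 0.005761 / 0.01792 L = 0.321 M.

0.321 M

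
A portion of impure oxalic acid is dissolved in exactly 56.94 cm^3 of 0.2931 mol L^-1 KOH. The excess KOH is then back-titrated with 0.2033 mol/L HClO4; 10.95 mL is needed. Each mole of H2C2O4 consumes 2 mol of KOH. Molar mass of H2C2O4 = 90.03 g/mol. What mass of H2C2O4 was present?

0.651 g

Total n(KOH) added = 0.2931 x 0.05694 = 0.01669 mol.
n(HClO4) used = 0.2033 x 0.01095 = 0.002226 mol, which equals the excess n(KOH).
So n(KOH) consumed by the sample = 0.01669 - 0.002226 = 0.01446 mol.
n(H2C2O4) = 0.01446 / 2 = 0.007231 mol.
mass = 0.007231 mol x 90.03 g/mol = 0.651 g.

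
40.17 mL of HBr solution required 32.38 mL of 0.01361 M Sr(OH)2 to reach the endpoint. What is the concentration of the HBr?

0.0219 M

n(Sr(OH)2) delivered = 0.01361 x 0.03238 = 0.0004407 mol.
The reaction is 2 HBr + 1 Sr(OH)2, so n(HBr) = 0.0004407 x 2/1 = 0.0008814 mol.
[HBr] = 0.0008814 mol / 0.04017 L = 0.0219 M.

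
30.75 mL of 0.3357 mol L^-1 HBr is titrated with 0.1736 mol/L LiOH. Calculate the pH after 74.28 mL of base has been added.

12.39

n(acid) = 0.3357 x 0.03075 = 0.01032 mol; n(LiOH) added = 0.1736 x 0.07428 = 0.01290 mol.
Base is in excess by 0.01290 - 0.01032 = 0.002572 mol in a total volume of 0.1050 L.
[OH^-] = 0.002572/0.1050 = 0.02449 M, so pOH = 1.61 and pH = 14.00 - 1.61 = 12.39.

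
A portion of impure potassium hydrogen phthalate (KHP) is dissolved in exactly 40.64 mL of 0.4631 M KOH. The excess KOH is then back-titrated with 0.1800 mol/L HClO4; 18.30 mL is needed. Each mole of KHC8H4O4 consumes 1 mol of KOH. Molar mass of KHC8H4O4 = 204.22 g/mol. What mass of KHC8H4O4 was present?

3.17 g

Total n(KOH) added = 0.4631 x 0.04064 = 0.01882 mol.
n(HClO4) used = 0.1800 x 0.01830 = 0.003294 mol, which equals the excess n(KOH).
So n(KOH) consumed by the sample = 0.01882 - 0.003294 = 0.01553 mol.
n(KHC8H4O4) = 0.01553 / 1 = 0.01553 mol.
mass = 0.01553 mol x 204.22 g/mol = 3.17 g.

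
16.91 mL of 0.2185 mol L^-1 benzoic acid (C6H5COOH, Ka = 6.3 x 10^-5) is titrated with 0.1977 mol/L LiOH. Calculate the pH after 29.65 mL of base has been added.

12.67

n(acid) = 0.2185 x 0.01691 = 0.003695 mol; n(LiOH) added = 0.1977 x 0.02965 = 0.005862 mol.
Base is in excess by 0.005862 - 0.003695 = 0.002167 mol in a total volume of 0.04656 L.
[OH^-] = 0.002167/0.04656 = 0.04654 M, so pOH = 1.33 and pH = 14.00 - 1.33 = 12.67.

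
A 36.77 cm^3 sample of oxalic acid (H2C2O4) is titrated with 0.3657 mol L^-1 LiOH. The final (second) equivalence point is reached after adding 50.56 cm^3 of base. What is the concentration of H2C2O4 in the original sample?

n(LiOH) = 0.3657 x 0.05056 = 0.01849 mol.
At the final (second) equivalence point, 2 mol OH^- react per mol H2C2O4, so n(H2C2O4) = 0.01849 / 2 = 0.009245 mol.
[H2C2O4] = 0.009245 / 0.03677 L = 0.251 M.

0.251 M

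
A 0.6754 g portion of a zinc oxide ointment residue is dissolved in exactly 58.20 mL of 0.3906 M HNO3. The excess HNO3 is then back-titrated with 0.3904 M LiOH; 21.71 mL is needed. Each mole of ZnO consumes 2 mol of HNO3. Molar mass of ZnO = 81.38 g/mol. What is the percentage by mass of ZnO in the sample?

85.9%

Total n(HNO3) added = 0.3906 x 0.05820 = 0.02273 mol.
n(LiOH) used = 0.3904 x 0.02171 = 0.008476 mol, which equals the excess n(HNO3).
So n(HNO3) consumed by the sample = 0.02273 - 0.008476 = 0.01426 mol.
n(ZnO) = 0.01426 / 2 = 0.007129 mol.
mass ZnO = 0.007129 x 81.38 = 0.5801 g, so %ZnO = 0.5801/0.6754 x 100 = 85.9%.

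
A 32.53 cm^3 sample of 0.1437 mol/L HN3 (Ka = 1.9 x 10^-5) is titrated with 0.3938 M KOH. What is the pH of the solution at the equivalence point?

8.87

n(HN3) = 0.1437 x 0.03253 = 0.004675 mol; V(KOH) at equivalence = 0.004675/0.3938 = 0.01187 L.
At equivalence all the acid is converted to N3-; total volume = 0.03253 + 0.01187 = 0.04440 L, so [N3-] = 0.004675/0.04440 = 0.1053 M.
Kb = Kw/Ka = 1.0e-14 / 1.9 x 10^-5 = 5.26e-10.
[OH^-] = sqrt(Kb x [N3-]) = sqrt(5.26e-10 x 0.1053) = 7.44e-6 M.
pOH = 5.13, so pH = 14.00 - 5.13 = 8.87.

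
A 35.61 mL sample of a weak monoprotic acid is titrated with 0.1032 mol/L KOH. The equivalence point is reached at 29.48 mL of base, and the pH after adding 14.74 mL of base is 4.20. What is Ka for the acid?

14.74 mL is half of the equivalence volume, so this is the half-equivalence point where [HA] = [A^-].
At half-equivalence pH = pKa, so pKa = 4.20.
Ka = 10^(-4.20) = 6.3 x 10^-5.

6.3 x 10^-5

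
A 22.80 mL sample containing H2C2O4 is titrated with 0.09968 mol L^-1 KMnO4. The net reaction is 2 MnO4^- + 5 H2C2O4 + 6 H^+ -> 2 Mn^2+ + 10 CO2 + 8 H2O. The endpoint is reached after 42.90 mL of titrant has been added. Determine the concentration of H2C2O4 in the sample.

0.469 M

n(KMnO4) = 0.09968 x 0.04290 = 0.004276 mol.
From the balanced equation, 2 mol KMnO4 reacts with 5 mol H2C2O4, so n(H2C2O4) = 0.004276 x 5/2 = 0.01069 mol.
[H2C2O4] = 0.01069 / 0.02280 L = 0.469 M.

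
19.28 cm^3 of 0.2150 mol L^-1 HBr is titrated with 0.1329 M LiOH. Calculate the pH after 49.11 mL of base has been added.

12.54

n(acid) = 0.2150 x 0.01928 = 0.004145 mol; n(LiOH) added = 0.1329 x 0.04911 = 0.006527 mol.
Base is in excess by 0.006527 - 0.004145 = 0.002382 mol in a total volume of 0.06839 L.
[OH^-] = 0.002382/0.06839 = 0.03482 M, so pOH = 1.46 and pH = 14.00 - 1.46 = 12.54.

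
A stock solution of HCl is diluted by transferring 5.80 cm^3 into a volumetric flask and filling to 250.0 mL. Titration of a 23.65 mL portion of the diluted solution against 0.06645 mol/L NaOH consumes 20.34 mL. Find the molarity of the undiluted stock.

2.46 M

n(NaOH) = 0.06645 x 0.02034 = 0.001352 mol.
n(HCl) in the aliquot = 0.001352 mol.
[diluted HCl] = 0.001352 / 0.02365 = 0.05715 M.
Dilution factor = 250.0/5.800 = 43.10, so [stock] = 0.05715 x 43.10 = 2.46 M.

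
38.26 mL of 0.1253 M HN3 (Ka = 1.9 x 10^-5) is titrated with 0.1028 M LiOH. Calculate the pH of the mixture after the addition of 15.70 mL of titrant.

Initial n(HN3) = 0.1253 x 0.03826 = 0.004794 mol.
n(LiOH) added = 0.1028 x 0.01570 = 0.001614 mol, converting that many moles of HN3 to N3-.
Remaining n(HN3) = 0.003180 mol; n(N3-) = 0.001614 mol.
By Henderson-Hasselbalch, pH = pKa + log([A^-]/[HA]) = 4.72 + log(0.001614/0.003180) = 4.72 + (-0.29) = 4.43.

4.43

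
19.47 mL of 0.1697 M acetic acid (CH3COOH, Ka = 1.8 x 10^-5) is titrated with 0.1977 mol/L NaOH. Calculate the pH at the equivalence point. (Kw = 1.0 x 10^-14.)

n(CH3COOH) = 0.1697 x 0.01947 = 0.003304 mol; V(NaOH) at equivalence = 0.003304/0.1977 = 0.01671 L.
At equivalence all the acid is converted to CH3COO-; total volume = 0.01947 + 0.01671 = 0.03618 L, so [CH3COO-] = 0.003304/0.03618 = 0.09132 M.
Kb = Kw/Ka = 1.0e-14 / 1.8 x 10^-5 = 5.56e-10.
[OH^-] = sqrt(Kb x [CH3COO-]) = sqrt(5.56e-10 x 0.09132) = 7.12e-6 M.
pOH = 5.15, so pH = 14.00 - 5.15 = 8.85.

8.85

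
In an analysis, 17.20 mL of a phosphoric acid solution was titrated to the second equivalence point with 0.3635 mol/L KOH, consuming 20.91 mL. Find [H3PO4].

0.221 M

n(KOH) = 0.3635 x 0.02091 = 0.007601 mol.
At the second equivalence point, 2 mol OH^- react per mol H3PO4, so n(H3PO4) = 0.007601 / 2 = 0.003800 mol.
[H3PO4] = 0.003800 / 0.01720 L = 0.221 M.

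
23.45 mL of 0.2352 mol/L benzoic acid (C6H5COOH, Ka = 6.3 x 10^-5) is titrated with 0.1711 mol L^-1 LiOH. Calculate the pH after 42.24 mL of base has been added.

n(acid) = 0.2352 x 0.02345 = 0.005515 mol; n(LiOH) added = 0.1711 x 0.04224 = 0.007227 mol.
Base is in excess by 0.007227 - 0.005515 = 0.001712 mol in a total volume of 0.06569 L.
[OH^-] = 0.001712/0.06569 = 0.02606 M, so pOH = 1.58 and pH = 14.00 - 1.58 = 12.42.

12.42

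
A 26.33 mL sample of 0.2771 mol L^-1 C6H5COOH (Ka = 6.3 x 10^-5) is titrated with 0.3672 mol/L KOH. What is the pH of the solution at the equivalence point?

n(C6H5COOH) = 0.2771 x 0.02633 = 0.007296 mol; V(KOH) at equivalence = 0.007296/0.3672 = 0.01987 L.
At equivalence all the acid is converted to C6H5COO-; total volume = 0.02633 + 0.01987 = 0.04620 L, so [C6H5COO-] = 0.007296/0.04620 = 0.1579 M.
Kb = Kw/Ka = 1.0e-14 / 6.3 x 10^-5 = 1.59e-10.
[OH^-] = sqrt(Kb x [C6H5COO-]) = sqrt(1.59e-10 x 0.1579) = 5.01e-6 M.
pOH = 5.30, so pH = 14.00 - 5.30 = 8.70.

8.70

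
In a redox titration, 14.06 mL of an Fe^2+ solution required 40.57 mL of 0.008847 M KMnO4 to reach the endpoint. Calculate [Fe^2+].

0.128 M

n(KMnO4) = 0.008847 x 0.04057 = 0.0003589 mol.
From the balanced equation, 1 mol KMnO4 reacts with 5 mol Fe^2+, so n(Fe^2+) = 0.0003589 x 5/1 = 0.001795 mol.
[Fe^2+] = 0.001795 / 0.01406 L = 0.128 M.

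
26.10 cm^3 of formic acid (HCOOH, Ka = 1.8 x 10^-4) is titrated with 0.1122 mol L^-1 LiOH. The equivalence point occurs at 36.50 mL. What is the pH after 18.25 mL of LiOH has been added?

3.74

18.25 mL is exactly half the equivalence volume (36.50/2), i.e. the half-equivalence point.
There, n(HA) = n(A^-), so pH = pKa = -log(1.8 x 10^-4) = 3.74.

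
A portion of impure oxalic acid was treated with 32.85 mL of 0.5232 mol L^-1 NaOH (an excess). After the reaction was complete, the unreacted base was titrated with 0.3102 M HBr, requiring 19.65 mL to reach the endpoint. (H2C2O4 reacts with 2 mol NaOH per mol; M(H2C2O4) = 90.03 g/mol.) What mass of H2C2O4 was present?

Total n(NaOH) added = 0.5232 x 0.03285 = 0.01719 mol.
n(HBr) used = 0.3102 x 0.01965 = 0.006095 mol, which equals the excess n(NaOH).
So n(NaOH) consumed by the sample = 0.01719 - 0.006095 = 0.01109 mol.
n(H2C2O4) = 0.01109 / 2 = 0.005546 mol.
mass = 0.005546 mol x 90.03 g/mol = 0.499 g.

0.499 g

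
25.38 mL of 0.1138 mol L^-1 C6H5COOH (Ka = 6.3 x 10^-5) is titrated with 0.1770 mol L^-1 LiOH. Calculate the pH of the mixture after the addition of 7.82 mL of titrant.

Initial n(C6H5COOH) = 0.1138 x 0.02538 = 0.002888 mol.
n(LiOH) added = 0.1770 x 0.007820 = 0.001384 mol, converting that many moles of C6H5COOH to C6H5COO-.
Remaining n(C6H5COOH) = 0.001504 mol; n(C6H5COO-) = 0.001384 mol.
By Henderson-Hasselbalch, pH = pKa + log([A^-]/[HA]) = 4.20 + log(0.001384/0.001504) = 4.20 + (-0.04) = 4.16.

4.16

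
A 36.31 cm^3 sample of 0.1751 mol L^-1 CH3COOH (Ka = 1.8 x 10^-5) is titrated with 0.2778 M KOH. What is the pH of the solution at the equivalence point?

n(CH3COOH) = 0.1751 x 0.03631 = 0.006358 mol; V(KOH) at equivalence = 0.006358/0.2778 = 0.02289 L.
At equivalence all the acid is converted to CH3COO-; total volume = 0.03631 + 0.02289 = 0.05920 L, so [CH3COO-] = 0.006358/0.05920 = 0.1074 M.
Kb = Kw/Ka = 1.0e-14 / 1.8 x 10^-5 = 5.56e-10.
[OH^-] = sqrt(Kb x [CH3COO-]) = sqrt(5.56e-10 x 0.1074) = 7.72e-6 M.
pOH = 5.11, so pH = 14.00 - 5.11 = 8.89.

8.89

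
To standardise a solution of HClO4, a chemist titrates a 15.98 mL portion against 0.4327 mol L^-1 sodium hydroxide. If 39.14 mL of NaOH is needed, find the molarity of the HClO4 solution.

n(NaOH) delivered = 0.4327 x 0.03914 = 0.01694 mol.
For a 1:1 reaction, n(HClO4) = 0.01694 mol.
[HClO4] = 0.01694 mol / 0.01598 L = 1.06 M.

1.06 M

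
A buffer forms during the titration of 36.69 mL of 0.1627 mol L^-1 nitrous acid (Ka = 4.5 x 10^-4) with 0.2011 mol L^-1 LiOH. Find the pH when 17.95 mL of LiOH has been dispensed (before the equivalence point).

Initial n(HNO2) = 0.1627 x 0.03669 = 0.005969 mol.
n(LiOH) added = 0.2011 x 0.01795 = 0.003610 mol, converting that many moles of HNO2 to NO2-.
Remaining n(HNO2) = 0.002360 mol; n(NO2-) = 0.003610 mol.
By Henderson-Hasselbalch, pH = pKa + log([A^-]/[HA]) = 3.35 + log(0.003610/0.002360) = 3.35 + (+0.18) = 3.53.

3.53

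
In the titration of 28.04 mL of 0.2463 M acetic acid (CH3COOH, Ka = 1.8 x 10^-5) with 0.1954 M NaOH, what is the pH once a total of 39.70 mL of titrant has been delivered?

12.10

n(acid) = 0.2463 x 0.02804 = 0.006906 mol; n(NaOH) added = 0.1954 x 0.03970 = 0.007757 mol.
Base is in excess by 0.007757 - 0.006906 = 0.0008511 mol in a total volume of 0.06774 L.
[OH^-] = 0.0008511/0.06774 = 0.01256 M, so pOH = 1.90 and pH = 14.00 - 1.90 = 12.10.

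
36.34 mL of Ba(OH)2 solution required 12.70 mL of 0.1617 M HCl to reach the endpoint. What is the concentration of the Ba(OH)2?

0.0283 M

n(HCl) delivered = 0.1617 x 0.01270 = 0.002054 mol.
The reaction is 1 Ba(OH)2 + 2 HCl, so n(Ba(OH)2) = 0.002054 x 1/2 = 0.001027 mol.
[Ba(OH)2] = 0.001027 mol / 0.03634 L = 0.0283 M.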